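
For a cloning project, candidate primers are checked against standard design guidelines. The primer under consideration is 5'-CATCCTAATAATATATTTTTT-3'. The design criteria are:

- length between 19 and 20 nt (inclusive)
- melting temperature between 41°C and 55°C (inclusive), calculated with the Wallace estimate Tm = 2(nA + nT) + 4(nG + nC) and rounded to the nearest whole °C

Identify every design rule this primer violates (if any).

Fails: length.

Base counts: A=7, T=11, G=0, C=3 (length 21).
length: length 21, outside 19–20 ✗
Tm: Tm = 2·18 + 4·3 = 48°C ✓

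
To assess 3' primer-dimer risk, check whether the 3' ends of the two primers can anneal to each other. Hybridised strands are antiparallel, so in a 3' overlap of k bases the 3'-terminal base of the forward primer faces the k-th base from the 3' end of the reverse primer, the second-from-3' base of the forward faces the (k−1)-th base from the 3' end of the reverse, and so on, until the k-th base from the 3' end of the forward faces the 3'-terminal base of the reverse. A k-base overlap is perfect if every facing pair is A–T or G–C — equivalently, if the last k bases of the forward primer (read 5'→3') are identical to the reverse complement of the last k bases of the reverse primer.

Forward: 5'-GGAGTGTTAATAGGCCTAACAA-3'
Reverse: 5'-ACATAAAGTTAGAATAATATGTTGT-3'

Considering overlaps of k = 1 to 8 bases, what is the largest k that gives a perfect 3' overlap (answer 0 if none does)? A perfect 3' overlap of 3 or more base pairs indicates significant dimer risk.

Last 8 bases (5'→3') — forward …CCTAACAA, reverse …TATGTTGT.
Reverse complement of the reverse primer's last 8 bases: ACAACATA; its first k bases are the reverse complement of the reverse primer's last k bases, so a perfect k-base overlap needs the forward primer's last k bases to equal them.
Comparing (forward last k vs required): k=1: A vs A ✓; k=2: AA vs AC ✗; k=3: CAA vs ACA ✗; k=4: ACAA vs ACAA ✓; k=5: AACAA vs ACAAC ✗; k=6: TAACAA vs ACAACA ✗; k=7: CTAACAA vs ACAACAT ✗; k=8: CCTAACAA vs ACAACATA ✗.
Perfect overlaps at k = 1, 4; the largest is 4.

Longest perfect overlap: 4 complementary base pairs; significant dimer risk (threshold 3).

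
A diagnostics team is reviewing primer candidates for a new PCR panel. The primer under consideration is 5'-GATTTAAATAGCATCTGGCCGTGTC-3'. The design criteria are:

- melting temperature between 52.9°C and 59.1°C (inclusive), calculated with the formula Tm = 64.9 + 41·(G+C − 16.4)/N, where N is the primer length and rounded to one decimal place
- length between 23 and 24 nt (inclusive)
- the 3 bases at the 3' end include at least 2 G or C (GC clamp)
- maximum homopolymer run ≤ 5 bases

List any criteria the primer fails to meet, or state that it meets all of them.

Fails: length.

Base counts: A=6, T=8, G=6, C=5 (length 25).
Tm: Tm = 64.9 + 41·(11 − 16.4)/25 = 56.0°C ✓
length: length 25, outside 23–24 ✗
GC clamp: 3' end GTC has 2 G/C ✓
homopolymer run: longest run = 3 ✓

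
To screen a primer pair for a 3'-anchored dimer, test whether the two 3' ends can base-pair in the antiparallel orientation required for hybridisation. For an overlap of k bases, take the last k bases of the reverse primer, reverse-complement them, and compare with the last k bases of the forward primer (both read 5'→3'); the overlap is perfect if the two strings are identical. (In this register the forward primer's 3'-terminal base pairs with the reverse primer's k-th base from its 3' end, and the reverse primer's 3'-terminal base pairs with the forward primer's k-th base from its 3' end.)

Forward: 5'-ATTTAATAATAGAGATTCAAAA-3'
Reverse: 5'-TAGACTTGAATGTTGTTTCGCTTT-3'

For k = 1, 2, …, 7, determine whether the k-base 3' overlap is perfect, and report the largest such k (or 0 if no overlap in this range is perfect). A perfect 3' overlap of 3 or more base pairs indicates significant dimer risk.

Longest perfect overlap: 3 complementary base pairs; significant dimer risk (threshold 3).

Last 7 bases (5'→3') — forward …TTCAAAA, reverse …TCGCTTT.
Reverse complement of the reverse primer's last 7 bases: AAAGCGA; its first k bases are the reverse complement of the reverse primer's last k bases, so a perfect k-base overlap needs the forward primer's last k bases to equal them.
Comparing (forward last k vs required): k=1: A vs A ✓; k=2: AA vs AA ✓; k=3: AAA vs AAA ✓; k=4: AAAA vs AAAG ✗; k=5: CAAAA vs AAAGC ✗; k=6: TCAAAA vs AAAGCG ✗; k=7: TTCAAAA vs AAAGCGA ✗.
Perfect overlaps at k = 1, 2, 3; the largest is 3.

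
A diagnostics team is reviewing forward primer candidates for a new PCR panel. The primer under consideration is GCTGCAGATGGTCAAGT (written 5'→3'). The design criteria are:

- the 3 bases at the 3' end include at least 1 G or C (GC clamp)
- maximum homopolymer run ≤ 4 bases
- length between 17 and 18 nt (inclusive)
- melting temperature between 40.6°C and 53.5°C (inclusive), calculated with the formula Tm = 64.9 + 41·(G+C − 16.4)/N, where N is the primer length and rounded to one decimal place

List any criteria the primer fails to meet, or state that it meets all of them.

Meets all criteria.

Base counts: A=4, T=4, G=6, C=3 (length 17).
GC clamp: 3' end AGT has 1 G/C ✓
homopolymer run: longest run = 2 ✓
length: length 17 ✓
Tm: Tm = 64.9 + 41·(9 − 16.4)/17 = 47.1°C ✓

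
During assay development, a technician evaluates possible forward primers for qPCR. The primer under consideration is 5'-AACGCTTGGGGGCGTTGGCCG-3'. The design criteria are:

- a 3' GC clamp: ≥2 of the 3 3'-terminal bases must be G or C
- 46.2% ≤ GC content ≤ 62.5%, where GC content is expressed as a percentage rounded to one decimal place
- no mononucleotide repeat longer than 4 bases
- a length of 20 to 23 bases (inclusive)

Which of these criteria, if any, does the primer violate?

Base counts: A=2, T=4, G=10, C=5 (length 21).
GC clamp: 3' end CCG has 3 G/C ✓
GC content: GC 15/21 = 71.4%, outside 46.2–62.5% ✗
homopolymer run: longest run = 5, exceeds 4 ✗
length: length 21 ✓

Fails: GC content, homopolymer run.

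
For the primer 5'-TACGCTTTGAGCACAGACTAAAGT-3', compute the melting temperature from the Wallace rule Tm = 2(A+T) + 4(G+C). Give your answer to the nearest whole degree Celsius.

Base counts: A=8, T=6, G=5, C=5 (length 24).
Tm = 2·(8+6) + 4·(5+5) = 2·14 + 4·10 = 28 + 40 = 68°C.

68°C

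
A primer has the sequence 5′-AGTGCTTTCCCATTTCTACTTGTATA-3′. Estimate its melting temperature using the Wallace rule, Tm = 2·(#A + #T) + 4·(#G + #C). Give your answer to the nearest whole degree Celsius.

70°C

Base counts: A=5, T=12, G=3, C=6 (length 26).
Tm = 2·(5+12) + 4·(3+6) = 2·17 + 4·9 = 34 + 36 = 70°C.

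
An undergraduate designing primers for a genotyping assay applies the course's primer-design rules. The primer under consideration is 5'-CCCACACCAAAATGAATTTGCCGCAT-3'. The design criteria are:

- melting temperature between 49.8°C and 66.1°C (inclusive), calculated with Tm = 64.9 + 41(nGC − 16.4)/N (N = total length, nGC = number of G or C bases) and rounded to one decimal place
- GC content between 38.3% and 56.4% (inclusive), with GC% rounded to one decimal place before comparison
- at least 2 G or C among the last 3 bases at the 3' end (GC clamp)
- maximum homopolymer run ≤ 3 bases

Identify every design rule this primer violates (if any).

Fails: GC clamp, homopolymer run.

Base counts: A=9, T=5, G=3, C=9 (length 26).
Tm: Tm = 64.9 + 41·(12 − 16.4)/26 = 58.0°C ✓
GC content: GC 12/26 = 46.2% ✓
GC clamp: 3' end CAT has 1 G/C, need ≥2 ✗
homopolymer run: longest run = 4, exceeds 3 ✗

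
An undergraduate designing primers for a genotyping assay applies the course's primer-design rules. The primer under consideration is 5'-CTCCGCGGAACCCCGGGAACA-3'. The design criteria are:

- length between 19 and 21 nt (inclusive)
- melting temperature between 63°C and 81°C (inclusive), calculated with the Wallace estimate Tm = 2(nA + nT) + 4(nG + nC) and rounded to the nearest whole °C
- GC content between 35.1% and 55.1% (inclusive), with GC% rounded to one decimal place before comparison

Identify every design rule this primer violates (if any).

Fails: GC content.

Base counts: A=5, T=1, G=6, C=9 (length 21).
length: length 21 ✓
Tm: Tm = 2·6 + 4·15 = 72°C ✓
GC content: GC 15/21 = 71.4%, outside 35.1–55.1% ✗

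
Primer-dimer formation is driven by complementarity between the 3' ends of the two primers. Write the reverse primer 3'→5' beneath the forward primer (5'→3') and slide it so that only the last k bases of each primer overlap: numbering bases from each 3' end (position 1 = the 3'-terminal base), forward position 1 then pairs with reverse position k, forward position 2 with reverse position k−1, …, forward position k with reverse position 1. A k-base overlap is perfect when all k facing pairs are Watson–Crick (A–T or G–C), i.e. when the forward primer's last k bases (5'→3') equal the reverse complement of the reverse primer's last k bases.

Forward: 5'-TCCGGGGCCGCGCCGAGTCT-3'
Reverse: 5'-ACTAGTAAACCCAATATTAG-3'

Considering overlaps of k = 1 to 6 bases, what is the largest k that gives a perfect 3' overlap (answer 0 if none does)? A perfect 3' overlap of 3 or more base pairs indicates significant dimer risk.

Last 6 bases (5'→3') — forward …GAGTCT, reverse …TATTAG.
Reverse complement of the reverse primer's last 6 bases: CTAATA; its first k bases are the reverse complement of the reverse primer's last k bases, so a perfect k-base overlap needs the forward primer's last k bases to equal them.
Comparing (forward last k vs required): k=1: T vs C ✗; k=2: CT vs CT ✓; k=3: TCT vs CTA ✗; k=4: GTCT vs CTAA ✗; k=5: AGTCT vs CTAAT ✗; k=6: GAGTCT vs CTAATA ✗.
Only k = 2 is perfect, so the longest perfect 3' overlap is 2.

Longest perfect overlap: 2 complementary base pairs; below the dimer-risk threshold (threshold 3).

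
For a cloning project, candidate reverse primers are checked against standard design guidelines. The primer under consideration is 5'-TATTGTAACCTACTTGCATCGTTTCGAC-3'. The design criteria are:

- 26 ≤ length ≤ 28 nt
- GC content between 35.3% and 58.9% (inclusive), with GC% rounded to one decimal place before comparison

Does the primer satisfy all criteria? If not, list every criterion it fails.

Meets all criteria.

Base counts: A=6, T=11, G=4, C=7 (length 28).
length: length 28 ✓
GC content: GC 11/28 = 39.3% ✓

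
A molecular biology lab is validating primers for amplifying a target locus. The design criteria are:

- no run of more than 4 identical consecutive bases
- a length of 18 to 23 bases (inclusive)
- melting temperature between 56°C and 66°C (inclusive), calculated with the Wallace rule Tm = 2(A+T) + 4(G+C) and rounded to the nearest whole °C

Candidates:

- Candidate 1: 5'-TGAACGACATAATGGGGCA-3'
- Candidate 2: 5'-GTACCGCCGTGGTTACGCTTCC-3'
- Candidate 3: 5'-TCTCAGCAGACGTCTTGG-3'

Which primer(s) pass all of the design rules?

Candidate 1 (19 nt, A=7 T=3 G=6 C=3): longest run = 4 ✓; length 19 ✓; Tm = 2·10 + 4·9 = 56°C ✓ — passes.
Candidate 2 (22 nt, A=2 T=6 G=6 C=8): longest run = 2 ✓; length 22 ✓; Tm = 2·8 + 4·14 = 72°C, outside 56–66°C ✗ — fails.
Candidate 3 (18 nt, A=3 T=5 G=5 C=5): longest run = 2 ✓; length 18 ✓; Tm = 2·8 + 4·10 = 56°C ✓ — passes.

Candidate 1 and Candidate 3.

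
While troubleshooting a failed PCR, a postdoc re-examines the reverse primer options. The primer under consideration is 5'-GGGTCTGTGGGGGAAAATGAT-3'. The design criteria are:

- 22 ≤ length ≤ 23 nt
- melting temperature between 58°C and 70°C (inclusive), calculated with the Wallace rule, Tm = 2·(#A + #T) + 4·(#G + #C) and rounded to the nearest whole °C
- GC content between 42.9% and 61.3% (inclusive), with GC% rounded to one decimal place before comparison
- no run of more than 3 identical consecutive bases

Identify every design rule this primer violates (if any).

Base counts: A=5, T=5, G=10, C=1 (length 21).
length: length 21, outside 22–23 ✗
Tm: Tm = 2·10 + 4·11 = 64°C ✓
GC content: GC 11/21 = 52.4% ✓
homopolymer run: longest run = 5, exceeds 3 ✗

Fails: length, homopolymer run.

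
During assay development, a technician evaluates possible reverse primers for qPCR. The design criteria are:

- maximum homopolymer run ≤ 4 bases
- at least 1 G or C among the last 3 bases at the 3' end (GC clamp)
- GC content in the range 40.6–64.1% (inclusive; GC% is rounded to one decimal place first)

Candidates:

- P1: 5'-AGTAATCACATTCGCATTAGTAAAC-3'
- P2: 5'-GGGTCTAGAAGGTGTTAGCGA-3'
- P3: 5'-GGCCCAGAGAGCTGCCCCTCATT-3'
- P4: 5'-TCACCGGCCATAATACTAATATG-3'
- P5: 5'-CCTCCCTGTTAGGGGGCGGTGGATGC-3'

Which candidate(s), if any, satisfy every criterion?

P2 only.

P1 (25 nt, A=10 T=7 G=3 C=5): longest run = 3 ✓; 3' end AAC has 1 G/C ✓; GC 8/25 = 32.0%, outside 40.6–64.1% ✗ — fails.
P2 (21 nt, A=5 T=5 G=9 C=2): longest run = 3 ✓; 3' end CGA has 2 G/C ✓; GC 11/21 = 52.4% ✓ — passes.
P3 (23 nt, A=4 T=4 G=6 C=9): longest run = 4 ✓; 3' end ATT has 0 G/C, need ≥1 ✗; GC 15/23 = 65.2%, outside 40.6–64.1% ✗ — fails.
P4 (23 nt, A=8 T=6 G=3 C=6): longest run = 2 ✓; 3' end ATG has 1 G/C ✓; GC 9/23 = 39.1%, outside 40.6–64.1% ✗ — fails.
P5 (26 nt, A=2 T=6 G=11 C=7): longest run = 5, exceeds 4 ✗; 3' end TGC has 2 G/C ✓; GC 18/26 = 69.2%, outside 40.6–64.1% ✗ — fails.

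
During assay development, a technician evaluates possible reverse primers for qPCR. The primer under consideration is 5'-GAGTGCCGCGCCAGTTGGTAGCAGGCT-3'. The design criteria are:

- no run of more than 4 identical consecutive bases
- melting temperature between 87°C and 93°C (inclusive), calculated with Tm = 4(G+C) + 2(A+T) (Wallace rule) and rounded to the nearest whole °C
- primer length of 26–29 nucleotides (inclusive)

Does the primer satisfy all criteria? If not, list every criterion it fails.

Meets all criteria.

Base counts: A=4, T=5, G=11, C=7 (length 27).
homopolymer run: longest run = 2 ✓
Tm: Tm = 2·9 + 4·18 = 90°C ✓
length: length 27 ✓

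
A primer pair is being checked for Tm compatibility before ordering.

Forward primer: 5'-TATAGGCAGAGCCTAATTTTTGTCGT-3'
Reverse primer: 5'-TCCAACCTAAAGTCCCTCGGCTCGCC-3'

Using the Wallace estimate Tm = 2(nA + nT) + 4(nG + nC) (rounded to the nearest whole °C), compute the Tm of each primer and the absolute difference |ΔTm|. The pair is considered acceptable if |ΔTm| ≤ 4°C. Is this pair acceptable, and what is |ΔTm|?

|ΔTm| = 12°C; the pair is not acceptable.

Forward: A=6 T=10 G=6 C=4 → Tm = 2·16 + 4·10 = 72°C.
Reverse: A=5 T=5 G=4 C=12 → Tm = 2·10 + 4·16 = 84°C.
|ΔTm| = |72 − 84| = 12°C, > 4°C.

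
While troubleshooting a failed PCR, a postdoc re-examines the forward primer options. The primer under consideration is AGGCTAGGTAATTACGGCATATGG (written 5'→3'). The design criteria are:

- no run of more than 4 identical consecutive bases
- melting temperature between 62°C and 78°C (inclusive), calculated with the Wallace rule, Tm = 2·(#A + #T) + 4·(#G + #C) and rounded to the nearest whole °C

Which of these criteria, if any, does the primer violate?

Meets all criteria.

Base counts: A=7, T=6, G=8, C=3 (length 24).
homopolymer run: longest run = 2 ✓
Tm: Tm = 2·13 + 4·11 = 70°C ✓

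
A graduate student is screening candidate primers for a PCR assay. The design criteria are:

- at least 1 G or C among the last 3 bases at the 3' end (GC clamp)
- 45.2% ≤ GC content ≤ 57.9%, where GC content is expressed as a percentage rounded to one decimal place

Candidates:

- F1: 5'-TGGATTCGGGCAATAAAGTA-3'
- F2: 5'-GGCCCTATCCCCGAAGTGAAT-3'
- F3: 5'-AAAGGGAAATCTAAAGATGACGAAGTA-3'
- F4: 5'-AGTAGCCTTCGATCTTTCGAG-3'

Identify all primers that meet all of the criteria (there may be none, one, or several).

F4 only.

F1 (20 nt, A=7 T=5 G=6 C=2): 3' end GTA has 1 G/C ✓; GC 8/20 = 40.0%, outside 45.2–57.9% ✗ — fails.
F2 (21 nt, A=5 T=4 G=5 C=7): 3' end AAT has 0 G/C, need ≥1 ✗; GC 12/21 = 57.1% ✓ — fails.
F3 (27 nt, A=14 T=4 G=7 C=2): 3' end GTA has 1 G/C ✓; GC 9/27 = 33.3%, outside 45.2–57.9% ✗ — fails.
F4 (21 nt, A=4 T=7 G=5 C=5): 3' end GAG has 2 G/C ✓; GC 10/21 = 47.6% ✓ — passes.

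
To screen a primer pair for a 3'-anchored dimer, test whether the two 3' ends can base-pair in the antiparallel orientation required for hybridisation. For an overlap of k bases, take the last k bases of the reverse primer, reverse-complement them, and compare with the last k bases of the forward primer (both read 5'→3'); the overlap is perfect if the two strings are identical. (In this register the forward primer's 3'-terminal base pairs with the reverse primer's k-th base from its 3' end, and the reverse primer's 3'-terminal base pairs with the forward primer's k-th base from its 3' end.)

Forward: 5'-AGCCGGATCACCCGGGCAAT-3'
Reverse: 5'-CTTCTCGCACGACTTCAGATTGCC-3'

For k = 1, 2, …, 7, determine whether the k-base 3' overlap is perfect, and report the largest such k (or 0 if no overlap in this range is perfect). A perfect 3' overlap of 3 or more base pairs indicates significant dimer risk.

Last 7 bases (5'→3') — forward …GGGCAAT, reverse …GATTGCC.
Reverse complement of the reverse primer's last 7 bases: GGCAATC; its first k bases are the reverse complement of the reverse primer's last k bases, so a perfect k-base overlap needs the forward primer's last k bases to equal them.
Comparing (forward last k vs required): k=1: T vs G ✗; k=2: AT vs GG ✗; k=3: AAT vs GGC ✗; k=4: CAAT vs GGCA ✗; k=5: GCAAT vs GGCAA ✗; k=6: GGCAAT vs GGCAAT ✓; k=7: GGGCAAT vs GGCAATC ✗.
Only k = 6 is perfect, so the longest perfect 3' overlap is 6.

Longest perfect overlap: 6 complementary base pairs; significant dimer risk (threshold 3).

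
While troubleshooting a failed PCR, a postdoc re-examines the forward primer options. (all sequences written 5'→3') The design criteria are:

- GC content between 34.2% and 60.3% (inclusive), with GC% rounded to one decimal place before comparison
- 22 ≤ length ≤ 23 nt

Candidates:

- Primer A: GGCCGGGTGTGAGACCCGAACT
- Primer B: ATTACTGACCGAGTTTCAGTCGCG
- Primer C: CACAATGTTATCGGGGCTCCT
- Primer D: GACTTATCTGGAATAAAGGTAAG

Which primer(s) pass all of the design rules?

Primer A (22 nt, A=4 T=3 G=9 C=6): GC 15/22 = 68.2%, outside 34.2–60.3% ✗; length 22 ✓ — fails.
Primer B (24 nt, A=5 T=7 G=6 C=6): GC 12/24 = 50.0% ✓; length 24, outside 22–23 ✗ — fails.
Primer C (21 nt, A=4 T=6 G=5 C=6): GC 11/21 = 52.4% ✓; length 21, outside 22–23 ✗ — fails.
Primer D (23 nt, A=9 T=6 G=6 C=2): GC 8/23 = 34.8% ✓; length 23 ✓ — passes.

Primer D only.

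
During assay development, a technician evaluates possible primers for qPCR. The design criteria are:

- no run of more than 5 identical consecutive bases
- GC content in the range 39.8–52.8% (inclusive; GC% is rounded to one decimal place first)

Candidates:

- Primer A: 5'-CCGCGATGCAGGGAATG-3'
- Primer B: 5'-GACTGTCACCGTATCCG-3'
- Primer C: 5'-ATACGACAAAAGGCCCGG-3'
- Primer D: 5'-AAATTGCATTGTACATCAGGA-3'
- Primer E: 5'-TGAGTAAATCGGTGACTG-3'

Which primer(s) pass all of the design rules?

Primer A (17 nt, A=4 T=2 G=7 C=4): longest run = 3 ✓; GC 11/17 = 64.7%, outside 39.8–52.8% ✗ — fails.
Primer B (17 nt, A=3 T=4 G=4 C=6): longest run = 2 ✓; GC 10/17 = 58.8%, outside 39.8–52.8% ✗ — fails.
Primer C (18 nt, A=7 T=1 G=5 C=5): longest run = 4 ✓; GC 10/18 = 55.6%, outside 39.8–52.8% ✗ — fails.
Primer D (21 nt, A=8 T=6 G=4 C=3): longest run = 3 ✓; GC 7/21 = 33.3%, outside 39.8–52.8% ✗ — fails.
Primer E (18 nt, A=5 T=5 G=6 C=2): longest run = 3 ✓; GC 8/18 = 44.4% ✓ — passes.

Primer E only.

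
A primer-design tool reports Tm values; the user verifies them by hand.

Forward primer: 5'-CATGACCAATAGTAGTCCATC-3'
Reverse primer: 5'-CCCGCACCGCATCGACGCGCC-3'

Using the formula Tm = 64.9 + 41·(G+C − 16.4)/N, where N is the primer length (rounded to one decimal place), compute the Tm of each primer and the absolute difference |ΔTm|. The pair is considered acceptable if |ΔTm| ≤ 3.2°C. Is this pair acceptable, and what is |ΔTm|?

Forward: G+C = 9, N = 21 → Tm = 64.9 + 41·(9 − 16.4)/21 = 50.5°C.
Reverse: G+C = 17, N = 21 → Tm = 64.9 + 41·(17 − 16.4)/21 = 66.1°C.
|ΔTm| = |50.5 − 66.1| = 15.6°C, > 3.2°C.

|ΔTm| = 15.6°C; the pair is not acceptable.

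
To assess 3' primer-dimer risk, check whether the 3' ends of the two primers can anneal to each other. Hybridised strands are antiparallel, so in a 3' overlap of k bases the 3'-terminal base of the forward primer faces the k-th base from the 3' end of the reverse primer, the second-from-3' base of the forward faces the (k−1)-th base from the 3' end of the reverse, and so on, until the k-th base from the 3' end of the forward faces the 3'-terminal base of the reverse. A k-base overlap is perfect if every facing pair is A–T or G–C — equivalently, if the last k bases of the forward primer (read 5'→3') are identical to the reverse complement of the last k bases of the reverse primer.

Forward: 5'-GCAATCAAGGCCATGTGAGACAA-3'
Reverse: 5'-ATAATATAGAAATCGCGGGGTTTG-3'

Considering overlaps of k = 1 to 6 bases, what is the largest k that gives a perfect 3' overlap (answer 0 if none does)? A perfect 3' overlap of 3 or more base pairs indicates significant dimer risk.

Last 6 bases (5'→3') — forward …AGACAA, reverse …GGTTTG.
Reverse complement of the reverse primer's last 6 bases: CAAACC; its first k bases are the reverse complement of the reverse primer's last k bases, so a perfect k-base overlap needs the forward primer's last k bases to equal them.
Comparing (forward last k vs required): k=1: A vs C ✗; k=2: AA vs CA ✗; k=3: CAA vs CAA ✓; k=4: ACAA vs CAAA ✗; k=5: GACAA vs CAAAC ✗; k=6: AGACAA vs CAAACC ✗.
Only k = 3 is perfect, so the longest perfect 3' overlap is 3.

Longest perfect overlap: 3 complementary base pairs; significant dimer risk (threshold 3).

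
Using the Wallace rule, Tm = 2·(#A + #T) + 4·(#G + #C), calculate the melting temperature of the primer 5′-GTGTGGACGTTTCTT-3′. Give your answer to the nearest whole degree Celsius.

Base counts: A=1, T=7, G=5, C=2 (length 15).
Tm = 2·(1+7) + 4·(5+2) = 2·8 + 4·7 = 16 + 28 = 44°C.

44°C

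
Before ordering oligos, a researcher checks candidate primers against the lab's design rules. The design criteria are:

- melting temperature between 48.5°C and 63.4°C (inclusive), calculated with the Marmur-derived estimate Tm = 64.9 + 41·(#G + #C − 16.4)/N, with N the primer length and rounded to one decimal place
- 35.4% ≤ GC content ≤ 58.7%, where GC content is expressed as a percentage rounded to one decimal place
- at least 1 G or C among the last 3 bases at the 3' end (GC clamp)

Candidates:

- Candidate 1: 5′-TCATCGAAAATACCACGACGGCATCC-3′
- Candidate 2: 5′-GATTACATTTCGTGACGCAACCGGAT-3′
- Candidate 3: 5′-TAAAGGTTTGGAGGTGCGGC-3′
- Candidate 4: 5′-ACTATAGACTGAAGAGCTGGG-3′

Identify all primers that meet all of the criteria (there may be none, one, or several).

Candidate 1, Candidate 2, Candidate 3 and Candidate 4.

Candidate 1 (26 nt, A=9 T=4 G=4 C=9): Tm = 64.9 + 41·(13 − 16.4)/26 = 59.5°C ✓; GC 13/26 = 50.0% ✓; 3' end TCC has 2 G/C ✓ — passes.
Candidate 2 (26 nt, A=7 T=7 G=6 C=6): Tm = 64.9 + 41·(12 − 16.4)/26 = 58.0°C ✓; GC 12/26 = 46.2% ✓; 3' end GAT has 1 G/C ✓ — passes.
Candidate 3 (20 nt, A=4 T=5 G=9 C=2): Tm = 64.9 + 41·(11 − 16.4)/20 = 53.8°C ✓; GC 11/20 = 55.0% ✓; 3' end GGC has 3 G/C ✓ — passes.
Candidate 4 (21 nt, A=7 T=4 G=7 C=3): Tm = 64.9 + 41·(10 − 16.4)/21 = 52.4°C ✓; GC 10/21 = 47.6% ✓; 3' end GGG has 3 G/C ✓ — passes.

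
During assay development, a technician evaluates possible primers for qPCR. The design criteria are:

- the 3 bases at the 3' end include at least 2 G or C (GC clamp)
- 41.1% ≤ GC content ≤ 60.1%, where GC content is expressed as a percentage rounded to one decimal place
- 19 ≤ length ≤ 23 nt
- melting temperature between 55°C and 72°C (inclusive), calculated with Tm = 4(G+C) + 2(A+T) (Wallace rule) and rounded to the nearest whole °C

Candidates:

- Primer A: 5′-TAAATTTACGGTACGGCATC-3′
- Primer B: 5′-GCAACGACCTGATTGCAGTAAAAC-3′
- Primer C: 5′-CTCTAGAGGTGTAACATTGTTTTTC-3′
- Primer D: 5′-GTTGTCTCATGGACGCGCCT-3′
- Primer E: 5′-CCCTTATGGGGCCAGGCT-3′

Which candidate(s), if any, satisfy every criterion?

Primer D only.

Primer A (20 nt, A=6 T=6 G=4 C=4): 3' end ATC has 1 G/C, need ≥2 ✗; GC 8/20 = 40.0%, outside 41.1–60.1% ✗; length 20 ✓; Tm = 2·12 + 4·8 = 56°C ✓ — fails.
Primer B (24 nt, A=9 T=4 G=5 C=6): 3' end AAC has 1 G/C, need ≥2 ✗; GC 11/24 = 45.8% ✓; length 24, outside 19–23 ✗; Tm = 2·13 + 4·11 = 70°C ✓ — fails.
Primer C (25 nt, A=5 T=11 G=5 C=4): 3' end TTC has 1 G/C, need ≥2 ✗; GC 9/25 = 36.0%, outside 41.1–60.1% ✗; length 25, outside 19–23 ✗; Tm = 2·16 + 4·9 = 68°C ✓ — fails.
Primer D (20 nt, A=2 T=6 G=6 C=6): 3' end CCT has 2 G/C ✓; GC 12/20 = 60.0% ✓; length 20 ✓; Tm = 2·8 + 4·12 = 64°C ✓ — passes.
Primer E (18 nt, A=2 T=4 G=6 C=6): 3' end GCT has 2 G/C ✓; GC 12/18 = 66.7%, outside 41.1–60.1% ✗; length 18, outside 19–23 ✗; Tm = 2·6 + 4·12 = 60°C ✓ — fails.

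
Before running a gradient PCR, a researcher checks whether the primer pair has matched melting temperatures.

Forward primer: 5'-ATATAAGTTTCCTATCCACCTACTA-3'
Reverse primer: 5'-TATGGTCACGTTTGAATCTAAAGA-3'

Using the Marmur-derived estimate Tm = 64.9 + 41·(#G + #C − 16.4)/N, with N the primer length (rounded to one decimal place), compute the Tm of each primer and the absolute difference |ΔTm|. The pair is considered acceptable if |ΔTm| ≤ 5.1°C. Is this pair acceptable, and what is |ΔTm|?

|ΔTm| = 0.5°C; the pair is acceptable.

Forward: G+C = 8, N = 25 → Tm = 64.9 + 41·(8 − 16.4)/25 = 51.1°C.
Reverse: G+C = 8, N = 24 → Tm = 64.9 + 41·(8 − 16.4)/24 = 50.6°C.
|ΔTm| = |51.1 − 50.6| = 0.5°C, ≤ 5.1°C.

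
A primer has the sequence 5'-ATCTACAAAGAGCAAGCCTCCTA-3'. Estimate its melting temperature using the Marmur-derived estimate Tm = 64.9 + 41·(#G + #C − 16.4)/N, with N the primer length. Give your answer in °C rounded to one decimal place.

53.5°C

Base counts: A=9, T=4, G=3, C=7; G+C = 10, N = 23.
Tm = 64.9 + 41·(10 − 16.4)/23 = 64.9 + -262.40/23 = 53.5°C.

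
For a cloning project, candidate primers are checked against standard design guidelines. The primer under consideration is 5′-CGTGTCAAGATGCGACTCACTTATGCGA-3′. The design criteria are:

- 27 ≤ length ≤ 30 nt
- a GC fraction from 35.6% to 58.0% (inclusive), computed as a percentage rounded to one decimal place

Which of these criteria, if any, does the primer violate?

Base counts: A=7, T=7, G=7, C=7 (length 28).
length: length 28 ✓
GC content: GC 14/28 = 50.0% ✓

Meets all criteria.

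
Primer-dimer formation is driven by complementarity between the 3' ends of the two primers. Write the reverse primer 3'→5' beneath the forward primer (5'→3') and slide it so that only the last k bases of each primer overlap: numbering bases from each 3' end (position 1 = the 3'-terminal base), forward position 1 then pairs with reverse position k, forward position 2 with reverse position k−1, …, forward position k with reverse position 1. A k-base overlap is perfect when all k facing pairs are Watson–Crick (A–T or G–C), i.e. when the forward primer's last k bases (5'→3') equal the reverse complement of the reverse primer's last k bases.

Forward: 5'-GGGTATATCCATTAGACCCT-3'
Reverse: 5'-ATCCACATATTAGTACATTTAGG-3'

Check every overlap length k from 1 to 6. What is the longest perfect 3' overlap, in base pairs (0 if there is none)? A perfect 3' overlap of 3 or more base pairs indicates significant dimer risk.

Longest perfect overlap: 3 complementary base pairs; significant dimer risk (threshold 3).

Last 6 bases (5'→3') — forward …GACCCT, reverse …TTTAGG.
Reverse complement of the reverse primer's last 6 bases: CCTAAA; its first k bases are the reverse complement of the reverse primer's last k bases, so a perfect k-base overlap needs the forward primer's last k bases to equal them.
Comparing (forward last k vs required): k=1: T vs C ✗; k=2: CT vs CC ✗; k=3: CCT vs CCT ✓; k=4: CCCT vs CCTA ✗; k=5: ACCCT vs CCTAA ✗; k=6: GACCCT vs CCTAAA ✗.
Only k = 3 is perfect, so the longest perfect 3' overlap is 3.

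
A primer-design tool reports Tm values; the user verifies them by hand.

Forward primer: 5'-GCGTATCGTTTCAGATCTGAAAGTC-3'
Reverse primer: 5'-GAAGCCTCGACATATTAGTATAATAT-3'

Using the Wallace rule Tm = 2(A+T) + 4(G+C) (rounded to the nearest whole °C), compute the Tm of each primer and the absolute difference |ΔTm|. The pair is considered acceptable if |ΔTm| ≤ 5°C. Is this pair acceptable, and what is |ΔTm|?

|ΔTm| = 4°C; the pair is acceptable.

Forward: A=6 T=8 G=6 C=5 → Tm = 2·14 + 4·11 = 72°C.
Reverse: A=10 T=8 G=4 C=4 → Tm = 2·18 + 4·8 = 68°C.
|ΔTm| = |72 − 68| = 4°C, ≤ 5°C.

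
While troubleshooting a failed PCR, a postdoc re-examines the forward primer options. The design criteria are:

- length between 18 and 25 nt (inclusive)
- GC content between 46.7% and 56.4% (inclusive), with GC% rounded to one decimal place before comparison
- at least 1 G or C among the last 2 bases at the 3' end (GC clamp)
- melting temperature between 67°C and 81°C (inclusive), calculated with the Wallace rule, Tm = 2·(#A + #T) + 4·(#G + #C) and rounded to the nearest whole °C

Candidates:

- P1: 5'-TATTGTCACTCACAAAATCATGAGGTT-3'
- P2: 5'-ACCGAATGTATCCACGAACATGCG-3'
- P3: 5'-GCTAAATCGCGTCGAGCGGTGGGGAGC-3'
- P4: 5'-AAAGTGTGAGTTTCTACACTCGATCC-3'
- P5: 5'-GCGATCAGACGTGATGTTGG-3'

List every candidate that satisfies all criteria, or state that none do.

P1 (27 nt, A=9 T=9 G=4 C=5): length 27, outside 18–25 ✗; GC 9/27 = 33.3%, outside 46.7–56.4% ✗; 3' end TT has 0 G/C, need ≥1 ✗; Tm = 2·18 + 4·9 = 72°C ✓ — fails.
P2 (24 nt, A=8 T=4 G=5 C=7): length 24 ✓; GC 12/24 = 50.0% ✓; 3' end CG has 2 G/C ✓; Tm = 2·12 + 4·12 = 72°C ✓ — passes.
P3 (27 nt, A=5 T=4 G=12 C=6): length 27, outside 18–25 ✗; GC 18/27 = 66.7%, outside 46.7–56.4% ✗; 3' end GC has 2 G/C ✓; Tm = 2·9 + 4·18 = 90°C, outside 67–81°C ✗ — fails.
P4 (26 nt, A=7 T=8 G=5 C=6): length 26, outside 18–25 ✗; GC 11/26 = 42.3%, outside 46.7–56.4% ✗; 3' end CC has 2 G/C ✓; Tm = 2·15 + 4·11 = 74°C ✓ — fails.
P5 (20 nt, A=4 T=5 G=8 C=3): length 20 ✓; GC 11/20 = 55.0% ✓; 3' end GG has 2 G/C ✓; Tm = 2·9 + 4·11 = 62°C, outside 67–81°C ✗ — fails.

P2 only.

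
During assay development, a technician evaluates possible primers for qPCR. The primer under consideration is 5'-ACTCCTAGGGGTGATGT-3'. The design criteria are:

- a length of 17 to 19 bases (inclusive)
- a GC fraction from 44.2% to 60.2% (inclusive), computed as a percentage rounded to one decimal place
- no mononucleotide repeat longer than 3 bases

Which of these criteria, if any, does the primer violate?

Fails: homopolymer run.

Base counts: A=3, T=5, G=6, C=3 (length 17).
length: length 17 ✓
GC content: GC 9/17 = 52.9% ✓
homopolymer run: longest run = 4, exceeds 3 ✗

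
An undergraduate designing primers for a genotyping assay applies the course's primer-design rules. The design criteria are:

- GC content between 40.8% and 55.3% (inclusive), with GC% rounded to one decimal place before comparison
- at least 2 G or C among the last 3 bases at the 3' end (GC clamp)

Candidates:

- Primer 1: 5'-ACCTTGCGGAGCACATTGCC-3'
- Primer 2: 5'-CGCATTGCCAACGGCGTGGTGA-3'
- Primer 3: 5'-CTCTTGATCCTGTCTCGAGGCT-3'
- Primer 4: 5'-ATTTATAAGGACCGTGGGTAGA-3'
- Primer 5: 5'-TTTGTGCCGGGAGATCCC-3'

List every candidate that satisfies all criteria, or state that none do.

Primer 3 only.

Primer 1 (20 nt, A=4 T=4 G=5 C=7): GC 12/20 = 60.0%, outside 40.8–55.3% ✗; 3' end GCC has 3 G/C ✓ — fails.
Primer 2 (22 nt, A=4 T=4 G=8 C=6): GC 14/22 = 63.6%, outside 40.8–55.3% ✗; 3' end TGA has 1 G/C, need ≥2 ✗ — fails.
Primer 3 (22 nt, A=2 T=8 G=5 C=7): GC 12/22 = 54.5% ✓; 3' end GCT has 2 G/C ✓ — passes.
Primer 4 (22 nt, A=7 T=6 G=7 C=2): GC 9/22 = 40.9% ✓; 3' end AGA has 1 G/C, need ≥2 ✗ — fails.
Primer 5 (18 nt, A=2 T=5 G=6 C=5): GC 11/18 = 61.1%, outside 40.8–55.3% ✗; 3' end CCC has 3 G/C ✓ — fails.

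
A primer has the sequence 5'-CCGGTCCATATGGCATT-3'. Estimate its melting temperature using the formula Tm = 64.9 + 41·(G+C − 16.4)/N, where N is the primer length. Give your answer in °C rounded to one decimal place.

Base counts: A=3, T=5, G=4, C=5; G+C = 9, N = 17.
Tm = 64.9 + 41·(9 − 16.4)/17 = 64.9 + -303.40/17 = 47.1°C.

47.1°C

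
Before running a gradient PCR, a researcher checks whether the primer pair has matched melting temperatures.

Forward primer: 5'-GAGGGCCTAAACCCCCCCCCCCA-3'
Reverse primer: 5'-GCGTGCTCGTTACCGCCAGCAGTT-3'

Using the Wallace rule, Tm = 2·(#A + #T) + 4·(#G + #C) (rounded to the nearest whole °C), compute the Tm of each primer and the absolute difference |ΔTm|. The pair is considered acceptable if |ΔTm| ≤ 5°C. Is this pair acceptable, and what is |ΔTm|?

|ΔTm| = 2°C; the pair is acceptable.

Forward: A=5 T=1 G=4 C=13 → Tm = 2·6 + 4·17 = 80°C.
Reverse: A=3 T=6 G=7 C=8 → Tm = 2·9 + 4·15 = 78°C.
|ΔTm| = |80 − 78| = 2°C, ≤ 5°C.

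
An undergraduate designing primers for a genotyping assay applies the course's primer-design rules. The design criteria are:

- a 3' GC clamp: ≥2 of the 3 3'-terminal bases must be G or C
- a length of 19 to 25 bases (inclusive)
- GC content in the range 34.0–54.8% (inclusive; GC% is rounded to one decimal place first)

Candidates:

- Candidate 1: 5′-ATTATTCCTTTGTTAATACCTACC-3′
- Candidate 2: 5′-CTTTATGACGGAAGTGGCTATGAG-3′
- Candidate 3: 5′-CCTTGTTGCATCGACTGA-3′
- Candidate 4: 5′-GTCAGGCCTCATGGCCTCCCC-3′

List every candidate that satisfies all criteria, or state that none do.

Candidate 2 only.

Candidate 1 (24 nt, A=6 T=11 G=1 C=6): 3' end ACC has 2 G/C ✓; length 24 ✓; GC 7/24 = 29.2%, outside 34.0–54.8% ✗ — fails.
Candidate 2 (24 nt, A=6 T=7 G=8 C=3): 3' end GAG has 2 G/C ✓; length 24 ✓; GC 11/24 = 45.8% ✓ — passes.
Candidate 3 (18 nt, A=3 T=6 G=4 C=5): 3' end TGA has 1 G/C, need ≥2 ✗; length 18, outside 19–25 ✗; GC 9/18 = 50.0% ✓ — fails.
Candidate 4 (21 nt, A=2 T=4 G=5 C=10): 3' end CCC has 3 G/C ✓; length 21 ✓; GC 15/21 = 71.4%, outside 34.0–54.8% ✗ — fails.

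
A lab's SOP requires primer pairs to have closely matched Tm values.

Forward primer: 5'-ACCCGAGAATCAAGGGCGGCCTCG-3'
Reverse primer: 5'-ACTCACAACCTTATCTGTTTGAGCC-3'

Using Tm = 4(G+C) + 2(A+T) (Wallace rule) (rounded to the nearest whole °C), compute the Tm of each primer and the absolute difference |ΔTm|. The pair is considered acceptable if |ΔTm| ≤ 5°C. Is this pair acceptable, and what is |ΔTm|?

Forward: A=6 T=2 G=8 C=8 → Tm = 2·8 + 4·16 = 80°C.
Reverse: A=6 T=8 G=3 C=8 → Tm = 2·14 + 4·11 = 72°C.
|ΔTm| = |80 − 72| = 8°C, > 5°C.

|ΔTm| = 8°C; the pair is not acceptable.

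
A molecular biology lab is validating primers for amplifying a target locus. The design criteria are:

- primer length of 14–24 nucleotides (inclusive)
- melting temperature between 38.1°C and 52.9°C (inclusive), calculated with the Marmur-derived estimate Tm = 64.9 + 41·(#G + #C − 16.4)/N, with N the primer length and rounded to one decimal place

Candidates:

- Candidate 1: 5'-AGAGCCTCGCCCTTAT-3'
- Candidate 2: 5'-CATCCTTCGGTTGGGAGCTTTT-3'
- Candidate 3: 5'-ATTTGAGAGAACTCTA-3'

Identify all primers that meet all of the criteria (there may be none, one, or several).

Candidate 1 (16 nt, A=3 T=4 G=3 C=6): length 16 ✓; Tm = 64.9 + 41·(9 − 16.4)/16 = 45.9°C ✓ — passes.
Candidate 2 (22 nt, A=2 T=9 G=6 C=5): length 22 ✓; Tm = 64.9 + 41·(11 − 16.4)/22 = 54.8°C, outside 38.1–52.9°C ✗ — fails.
Candidate 3 (16 nt, A=6 T=5 G=3 C=2): length 16 ✓; Tm = 64.9 + 41·(5 − 16.4)/16 = 35.7°C, outside 38.1–52.9°C ✗ — fails.

Candidate 1 only.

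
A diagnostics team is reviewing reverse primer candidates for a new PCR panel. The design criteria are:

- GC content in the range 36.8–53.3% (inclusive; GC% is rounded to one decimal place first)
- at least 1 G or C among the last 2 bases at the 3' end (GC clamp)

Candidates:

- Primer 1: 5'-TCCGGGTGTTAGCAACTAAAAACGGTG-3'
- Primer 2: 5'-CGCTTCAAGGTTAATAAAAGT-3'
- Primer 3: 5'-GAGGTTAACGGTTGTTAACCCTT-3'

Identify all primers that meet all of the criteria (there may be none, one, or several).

Primer 1 (27 nt, A=8 T=6 G=8 C=5): GC 13/27 = 48.1% ✓; 3' end TG has 1 G/C ✓ — passes.
Primer 2 (21 nt, A=8 T=6 G=4 C=3): GC 7/21 = 33.3%, outside 36.8–53.3% ✗; 3' end GT has 1 G/C ✓ — fails.
Primer 3 (23 nt, A=5 T=8 G=6 C=4): GC 10/23 = 43.5% ✓; 3' end TT has 0 G/C, need ≥1 ✗ — fails.

Primer 1 only.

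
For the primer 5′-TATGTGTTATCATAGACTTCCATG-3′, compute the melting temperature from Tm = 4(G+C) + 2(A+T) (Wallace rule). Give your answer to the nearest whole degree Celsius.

64°C

Base counts: A=6, T=10, G=4, C=4 (length 24).
Tm = 2·(6+10) + 4·(4+4) = 2·16 + 4·8 = 32 + 32 = 64°C.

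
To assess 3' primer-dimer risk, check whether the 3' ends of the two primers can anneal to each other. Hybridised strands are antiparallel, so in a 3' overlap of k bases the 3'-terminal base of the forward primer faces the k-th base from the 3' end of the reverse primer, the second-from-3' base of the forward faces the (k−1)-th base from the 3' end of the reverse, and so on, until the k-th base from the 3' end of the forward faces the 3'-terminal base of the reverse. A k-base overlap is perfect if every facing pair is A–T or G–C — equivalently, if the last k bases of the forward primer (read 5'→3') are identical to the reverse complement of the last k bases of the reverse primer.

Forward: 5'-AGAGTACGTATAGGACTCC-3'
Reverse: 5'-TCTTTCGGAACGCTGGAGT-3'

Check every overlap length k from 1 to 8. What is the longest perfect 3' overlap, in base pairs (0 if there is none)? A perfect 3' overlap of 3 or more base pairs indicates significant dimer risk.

Longest perfect overlap: 5 complementary base pairs; significant dimer risk (threshold 3).

Last 8 bases (5'→3') — forward …AGGACTCC, reverse …GCTGGAGT.
Reverse complement of the reverse primer's last 8 bases: ACTCCAGC; its first k bases are the reverse complement of the reverse primer's last k bases, so a perfect k-base overlap needs the forward primer's last k bases to equal them.
Comparing (forward last k vs required): k=1: C vs A ✗; k=2: CC vs AC ✗; k=3: TCC vs ACT ✗; k=4: CTCC vs ACTC ✗; k=5: ACTCC vs ACTCC ✓; k=6: GACTCC vs ACTCCA ✗; k=7: GGACTCC vs ACTCCAG ✗; k=8: AGGACTCC vs ACTCCAGC ✗.
Only k = 5 is perfect, so the longest perfect 3' overlap is 5.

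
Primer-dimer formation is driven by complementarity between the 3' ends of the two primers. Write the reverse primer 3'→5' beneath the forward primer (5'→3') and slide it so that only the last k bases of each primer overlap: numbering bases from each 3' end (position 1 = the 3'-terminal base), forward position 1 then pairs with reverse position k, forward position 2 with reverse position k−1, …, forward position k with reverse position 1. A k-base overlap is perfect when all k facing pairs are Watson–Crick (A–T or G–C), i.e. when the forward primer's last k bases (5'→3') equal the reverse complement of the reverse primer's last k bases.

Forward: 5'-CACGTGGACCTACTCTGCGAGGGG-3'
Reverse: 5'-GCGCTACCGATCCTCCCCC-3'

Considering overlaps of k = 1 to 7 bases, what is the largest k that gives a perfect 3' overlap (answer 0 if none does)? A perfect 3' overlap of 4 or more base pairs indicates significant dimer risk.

Last 7 bases (5'→3') — forward …CGAGGGG, reverse …CTCCCCC.
Reverse complement of the reverse primer's last 7 bases: GGGGGAG; its first k bases are the reverse complement of the reverse primer's last k bases, so a perfect k-base overlap needs the forward primer's last k bases to equal them.
Comparing (forward last k vs required): k=1: G vs G ✓; k=2: GG vs GG ✓; k=3: GGG vs GGG ✓; k=4: GGGG vs GGGG ✓; k=5: AGGGG vs GGGGG ✗; k=6: GAGGGG vs GGGGGA ✗; k=7: CGAGGGG vs GGGGGAG ✗.
Perfect overlaps at k = 1, 2, 3, 4; the largest is 4.

Longest perfect overlap: 4 complementary base pairs; significant dimer risk (threshold 4).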